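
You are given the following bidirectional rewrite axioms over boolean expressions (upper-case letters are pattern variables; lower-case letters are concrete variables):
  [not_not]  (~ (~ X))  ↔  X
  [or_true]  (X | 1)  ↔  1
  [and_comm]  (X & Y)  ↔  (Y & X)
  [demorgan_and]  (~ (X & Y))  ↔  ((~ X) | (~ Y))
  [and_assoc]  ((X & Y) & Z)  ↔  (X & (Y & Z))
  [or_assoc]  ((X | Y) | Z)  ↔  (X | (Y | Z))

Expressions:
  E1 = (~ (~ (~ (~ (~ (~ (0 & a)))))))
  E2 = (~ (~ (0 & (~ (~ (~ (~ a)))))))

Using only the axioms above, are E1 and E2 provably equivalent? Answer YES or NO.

YES

step 1: not_not (→) rewrites (~ (~ (0 & a))) into (0 & a), now (~ (~ (~ (~ (0 & a)))))
step 2: not_not (→) rewrites (~ (~ (~ (0 & a)))) into (~ (0 & a)), now (~ (~ (0 & a)))
step 3: not_not (←) rewrites a into (~ (~ a)), now (~ (~ (0 & (~ (~ a)))))
step 4: not_not (←) rewrites a into (~ (~ a)), which is E2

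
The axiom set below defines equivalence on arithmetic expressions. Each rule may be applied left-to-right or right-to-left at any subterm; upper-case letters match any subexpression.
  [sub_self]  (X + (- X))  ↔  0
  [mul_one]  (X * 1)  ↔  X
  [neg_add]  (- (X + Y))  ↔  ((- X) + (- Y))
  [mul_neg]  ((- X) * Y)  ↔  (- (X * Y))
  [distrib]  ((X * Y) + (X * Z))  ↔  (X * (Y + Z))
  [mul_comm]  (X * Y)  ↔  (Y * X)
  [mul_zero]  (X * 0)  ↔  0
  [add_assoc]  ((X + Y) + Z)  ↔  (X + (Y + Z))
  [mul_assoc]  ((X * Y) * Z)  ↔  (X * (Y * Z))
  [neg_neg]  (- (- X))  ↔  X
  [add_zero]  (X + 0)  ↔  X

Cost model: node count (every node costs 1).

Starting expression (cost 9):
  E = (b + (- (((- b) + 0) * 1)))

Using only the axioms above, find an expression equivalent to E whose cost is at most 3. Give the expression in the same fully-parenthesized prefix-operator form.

(b + b)   [cost 3]

1. [mul_one →] (((- b) + 0) * 1)  →  ((- b) + 0);  E = (b + (- ((- b) + 0)))
2. [add_zero →] ((- b) + 0)  →  (- b);  E = (b + (- (- b)))
3. [neg_neg →] (- (- b))  →  b;  cost 3 ≤ 3, done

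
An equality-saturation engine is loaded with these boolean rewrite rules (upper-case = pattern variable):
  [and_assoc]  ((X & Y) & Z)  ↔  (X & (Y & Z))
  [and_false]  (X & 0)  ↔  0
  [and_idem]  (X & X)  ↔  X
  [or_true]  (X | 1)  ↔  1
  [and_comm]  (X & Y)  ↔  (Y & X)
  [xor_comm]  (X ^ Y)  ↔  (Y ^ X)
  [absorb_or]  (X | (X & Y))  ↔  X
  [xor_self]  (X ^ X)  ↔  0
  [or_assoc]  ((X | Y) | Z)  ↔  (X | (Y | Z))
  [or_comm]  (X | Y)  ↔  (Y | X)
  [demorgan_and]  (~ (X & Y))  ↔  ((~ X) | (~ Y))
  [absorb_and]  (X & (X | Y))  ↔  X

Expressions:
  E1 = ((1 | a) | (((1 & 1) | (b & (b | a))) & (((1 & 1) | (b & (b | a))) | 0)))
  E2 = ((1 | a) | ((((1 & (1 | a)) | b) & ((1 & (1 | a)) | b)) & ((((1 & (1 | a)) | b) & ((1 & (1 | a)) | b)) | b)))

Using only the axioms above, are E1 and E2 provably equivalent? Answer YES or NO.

YES

step 1: absorb_and (→) rewrites (((1 & 1) | (b & (b | a))) & (((1 & 1) | (b & (b | a))) | 0)) into ((1 & 1) | (b & (b | a))), now ((1 | a) | ((1 & 1) | (b & (b | a))))
step 2: and_idem (→) rewrites (1 & 1) into 1, now ((1 | a) | (1 | (b & (b | a))))
step 3: absorb_and (→) rewrites (b & (b | a)) into b, now ((1 | a) | (1 | b))
step 4: absorb_and (←) rewrites 1 into (1 & (1 | a)), now ((1 | a) | ((1 & (1 | a)) | b))
step 5: and_idem (←) rewrites ((1 & (1 | a)) | b) into (((1 & (1 | a)) | b) & ((1 & (1 | a)) | b)), now ((1 | a) | (((1 & (1 | a)) | b) & ((1 & (1 | a)) | b)))
step 6: absorb_and (←) rewrites (((1 & (1 | a)) | b) & ((1 & (1 | a)) | b)) into ((((1 & (1 | a)) | b) & ((1 & (1 | a)) | b)) & ((((1 & (1 | a)) | b) & ((1 & (1 | a)) | b)) | b)), which is E2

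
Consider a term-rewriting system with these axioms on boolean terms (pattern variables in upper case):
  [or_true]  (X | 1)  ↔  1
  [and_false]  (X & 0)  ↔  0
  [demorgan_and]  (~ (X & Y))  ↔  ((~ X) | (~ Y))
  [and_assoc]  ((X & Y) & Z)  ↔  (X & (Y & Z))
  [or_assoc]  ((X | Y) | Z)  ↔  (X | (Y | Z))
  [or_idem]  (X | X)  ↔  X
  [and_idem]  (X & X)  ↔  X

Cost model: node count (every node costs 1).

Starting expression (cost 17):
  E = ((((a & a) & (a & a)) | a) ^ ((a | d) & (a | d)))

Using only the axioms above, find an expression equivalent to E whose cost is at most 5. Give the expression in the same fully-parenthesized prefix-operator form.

1. [and_idem →] ((a & a) & (a & a))  →  (a & a);  E = (((a & a) | a) ^ ((a | d) & (a | d)))
2. [and_idem →] (a & a)  →  a;  E = ((a | a) ^ ((a | d) & (a | d)))
3. [or_idem →] (a | a)  →  a;  E = (a ^ ((a | d) & (a | d)))
4. [and_idem →] ((a | d) & (a | d))  →  (a | d);  cost 5 ≤ 5, done

(a ^ (a | d))   [cost 5]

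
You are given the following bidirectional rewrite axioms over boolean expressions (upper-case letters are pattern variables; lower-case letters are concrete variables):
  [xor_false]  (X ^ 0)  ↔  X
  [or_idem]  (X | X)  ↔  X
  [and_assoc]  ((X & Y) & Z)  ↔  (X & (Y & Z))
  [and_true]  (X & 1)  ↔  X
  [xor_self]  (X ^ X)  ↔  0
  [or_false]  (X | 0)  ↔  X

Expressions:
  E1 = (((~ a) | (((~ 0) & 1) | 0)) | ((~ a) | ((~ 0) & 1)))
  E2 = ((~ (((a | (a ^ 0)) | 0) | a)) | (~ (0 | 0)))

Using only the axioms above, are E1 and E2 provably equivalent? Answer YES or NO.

YES

1. [or_false →] (((~ 0) & 1) | 0)  →  ((~ 0) & 1);  E1 = (((~ a) | ((~ 0) & 1)) | ((~ a) | ((~ 0) & 1)))
2. [or_idem →] (((~ a) | ((~ 0) & 1)) | ((~ a) | ((~ 0) & 1)))  →  ((~ a) | ((~ 0) & 1))
3. [and_true →] ((~ 0) & 1)  →  (~ 0);  E1 = ((~ a) | (~ 0))
4. [or_idem ←] a  →  (a | a);  E1 = ((~ (a | a)) | (~ 0))
5. [or_false ←] a  →  (a | 0);  E1 = ((~ ((a | 0) | a)) | (~ 0))
6. [or_false ←] 0  →  (0 | 0);  E1 = ((~ ((a | 0) | a)) | (~ (0 | 0)))
7. [or_idem ←] a  →  (a | a);  E1 = ((~ (((a | a) | 0) | a)) | (~ (0 | 0)))
8. [xor_false ←] a  →  (a ^ 0);  this is E2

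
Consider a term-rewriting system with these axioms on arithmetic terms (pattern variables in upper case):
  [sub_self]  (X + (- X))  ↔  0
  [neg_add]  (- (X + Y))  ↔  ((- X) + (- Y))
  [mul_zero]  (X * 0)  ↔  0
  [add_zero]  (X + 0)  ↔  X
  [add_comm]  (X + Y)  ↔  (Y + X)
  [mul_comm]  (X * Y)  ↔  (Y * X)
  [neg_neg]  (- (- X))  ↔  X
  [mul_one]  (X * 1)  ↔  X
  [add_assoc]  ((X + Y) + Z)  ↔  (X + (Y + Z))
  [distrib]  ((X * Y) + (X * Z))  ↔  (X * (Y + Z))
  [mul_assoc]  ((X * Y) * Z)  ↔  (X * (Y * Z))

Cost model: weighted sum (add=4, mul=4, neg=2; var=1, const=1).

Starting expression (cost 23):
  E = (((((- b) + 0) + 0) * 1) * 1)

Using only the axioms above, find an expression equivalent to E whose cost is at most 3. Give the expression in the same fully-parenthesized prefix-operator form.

1. [mul_one →] ((((- b) + 0) + 0) * 1)  →  (((- b) + 0) + 0);  E = ((((- b) + 0) + 0) * 1)
2. [add_zero →] ((- b) + 0)  →  (- b);  E = (((- b) + 0) * 1)
3. [add_zero →] ((- b) + 0)  →  (- b);  E = ((- b) * 1)
4. [mul_one →] ((- b) * 1)  →  (- b);  cost 3 ≤ 3, done

(- b)   [cost 3]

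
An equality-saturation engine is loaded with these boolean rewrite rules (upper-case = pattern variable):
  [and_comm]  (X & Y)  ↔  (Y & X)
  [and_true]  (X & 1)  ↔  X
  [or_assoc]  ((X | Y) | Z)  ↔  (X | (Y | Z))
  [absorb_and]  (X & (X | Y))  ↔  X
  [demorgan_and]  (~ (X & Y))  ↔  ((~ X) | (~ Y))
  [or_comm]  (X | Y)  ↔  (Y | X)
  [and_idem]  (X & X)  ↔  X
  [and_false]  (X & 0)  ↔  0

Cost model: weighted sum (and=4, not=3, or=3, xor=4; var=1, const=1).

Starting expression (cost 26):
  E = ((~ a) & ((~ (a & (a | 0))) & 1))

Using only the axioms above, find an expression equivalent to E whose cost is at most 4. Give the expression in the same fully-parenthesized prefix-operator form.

1. [absorb_and →] (a & (a | 0))  →  a;  E = ((~ a) & ((~ a) & 1))
2. [and_true →] ((~ a) & 1)  →  (~ a);  E = ((~ a) & (~ a))
3. [and_idem →] ((~ a) & (~ a))  →  (~ a);  cost 4 ≤ 4, done

(~ a)   [cost 4]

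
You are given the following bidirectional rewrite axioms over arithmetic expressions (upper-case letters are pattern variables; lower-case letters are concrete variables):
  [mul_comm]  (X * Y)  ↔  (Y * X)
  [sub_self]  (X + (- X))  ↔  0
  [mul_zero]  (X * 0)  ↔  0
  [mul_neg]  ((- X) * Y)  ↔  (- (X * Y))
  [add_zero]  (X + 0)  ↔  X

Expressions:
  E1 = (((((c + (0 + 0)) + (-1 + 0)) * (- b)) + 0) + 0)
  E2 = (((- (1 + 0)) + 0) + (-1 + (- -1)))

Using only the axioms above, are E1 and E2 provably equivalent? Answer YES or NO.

NO

The axioms are sound identities: if E1 ↔* E2 then E1 and E2 evaluate identically under any assignment.
Under b=0, c=0: E1 evaluates to 0, E2 to -1. Distinct ⇒ no rewrite sequence connects them.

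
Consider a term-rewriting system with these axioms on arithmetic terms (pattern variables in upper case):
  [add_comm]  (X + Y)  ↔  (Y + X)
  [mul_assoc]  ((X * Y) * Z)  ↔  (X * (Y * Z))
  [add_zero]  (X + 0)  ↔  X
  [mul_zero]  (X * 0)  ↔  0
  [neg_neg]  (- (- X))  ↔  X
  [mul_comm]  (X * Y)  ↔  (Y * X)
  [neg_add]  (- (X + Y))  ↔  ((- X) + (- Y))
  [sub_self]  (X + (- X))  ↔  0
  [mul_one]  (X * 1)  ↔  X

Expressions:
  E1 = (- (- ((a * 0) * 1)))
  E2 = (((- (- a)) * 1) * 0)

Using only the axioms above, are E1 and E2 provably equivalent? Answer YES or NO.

YES

(1) ((a * 0) * 1)  =[mul_one →]=  (a * 0)    ⊢ (- (- (a * 0)))
(2) (- (- (a * 0)))  =[neg_neg →]=  (a * 0)
(3) (a * 0)  =[mul_comm →]=  (0 * a)
(4) a  =[neg_neg ←]=  (- (- a))    ⊢ (0 * (- (- a)))
(5) (- (- a))  =[mul_one ←]=  ((- (- a)) * 1)    ⊢ (0 * ((- (- a)) * 1))
(6) (0 * ((- (- a)) * 1))  =[mul_comm →]=  (((- (- a)) * 1) * 0)    ⊢ E2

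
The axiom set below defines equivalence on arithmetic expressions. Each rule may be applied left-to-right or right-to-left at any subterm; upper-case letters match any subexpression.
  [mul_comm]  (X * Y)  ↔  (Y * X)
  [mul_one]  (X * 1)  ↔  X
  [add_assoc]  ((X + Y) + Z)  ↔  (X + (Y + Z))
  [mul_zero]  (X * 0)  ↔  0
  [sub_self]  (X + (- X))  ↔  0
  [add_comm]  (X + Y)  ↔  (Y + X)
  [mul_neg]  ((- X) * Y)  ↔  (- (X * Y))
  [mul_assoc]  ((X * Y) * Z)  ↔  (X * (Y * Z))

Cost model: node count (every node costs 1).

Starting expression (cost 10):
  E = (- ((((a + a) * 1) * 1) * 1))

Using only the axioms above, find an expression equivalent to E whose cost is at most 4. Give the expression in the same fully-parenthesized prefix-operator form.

step 1: mul_one (→) rewrites ((((a + a) * 1) * 1) * 1) into (((a + a) * 1) * 1), now (- (((a + a) * 1) * 1))
step 2: mul_one (→) rewrites (((a + a) * 1) * 1) into ((a + a) * 1), now (- ((a + a) * 1))
step 3: mul_one (→) rewrites ((a + a) * 1) into (a + a), reaching cost 4 (bound 4)

(- (a + a))   [cost 4]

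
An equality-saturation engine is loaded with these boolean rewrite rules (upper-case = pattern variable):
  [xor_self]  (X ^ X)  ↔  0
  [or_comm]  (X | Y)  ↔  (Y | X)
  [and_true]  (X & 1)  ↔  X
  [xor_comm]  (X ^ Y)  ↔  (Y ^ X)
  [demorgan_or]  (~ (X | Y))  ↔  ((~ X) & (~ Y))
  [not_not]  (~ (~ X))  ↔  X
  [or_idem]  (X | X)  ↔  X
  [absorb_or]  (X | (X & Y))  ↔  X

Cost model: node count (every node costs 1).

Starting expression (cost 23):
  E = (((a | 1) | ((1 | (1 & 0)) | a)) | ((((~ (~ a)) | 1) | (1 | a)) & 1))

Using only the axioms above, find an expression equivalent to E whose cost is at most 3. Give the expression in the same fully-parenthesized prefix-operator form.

(1 | a)   [cost 3]

1. [not_not →] (~ (~ a))  →  a;  E = (((a | 1) | ((1 | (1 & 0)) | a)) | (((a | 1) | (1 | a)) & 1))
2. [absorb_or →] (1 | (1 & 0))  →  1;  E = (((a | 1) | (1 | a)) | (((a | 1) | (1 | a)) & 1))
3. [absorb_or →] (((a | 1) | (1 | a)) | (((a | 1) | (1 | a)) & 1))  →  ((a | 1) | (1 | a))
4. [or_comm →] (a | 1)  →  (1 | a);  E = ((1 | a) | (1 | a))
5. [or_idem →] ((1 | a) | (1 | a))  →  (1 | a);  cost 3 ≤ 3, done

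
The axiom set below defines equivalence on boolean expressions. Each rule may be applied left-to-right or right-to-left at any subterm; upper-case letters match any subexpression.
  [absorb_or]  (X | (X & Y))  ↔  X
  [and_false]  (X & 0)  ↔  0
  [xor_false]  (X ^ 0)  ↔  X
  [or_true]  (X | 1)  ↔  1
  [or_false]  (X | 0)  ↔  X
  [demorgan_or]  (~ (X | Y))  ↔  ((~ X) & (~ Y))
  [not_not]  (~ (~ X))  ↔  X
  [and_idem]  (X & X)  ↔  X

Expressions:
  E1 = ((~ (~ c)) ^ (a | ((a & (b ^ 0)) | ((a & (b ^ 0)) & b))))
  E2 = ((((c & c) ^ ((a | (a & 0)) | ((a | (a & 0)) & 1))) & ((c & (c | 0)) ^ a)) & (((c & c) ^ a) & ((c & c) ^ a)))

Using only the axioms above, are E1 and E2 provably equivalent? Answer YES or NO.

YES

1. [absorb_or →] ((a & (b ^ 0)) | ((a & (b ^ 0)) & b))  →  (a & (b ^ 0));  E1 = ((~ (~ c)) ^ (a | (a & (b ^ 0))))
2. [not_not →] (~ (~ c))  →  c;  E1 = (c ^ (a | (a & (b ^ 0))))
3. [xor_false →] (b ^ 0)  →  b;  E1 = (c ^ (a | (a & b)))
4. [absorb_or →] (a | (a & b))  →  a;  E1 = (c ^ a)
5. [and_idem ←] c  →  (c & c);  E1 = ((c & c) ^ a)
6. [and_idem ←] ((c & c) ^ a)  →  (((c & c) ^ a) & ((c & c) ^ a))
7. [and_idem ←] (((c & c) ^ a) & ((c & c) ^ a))  →  ((((c & c) ^ a) & ((c & c) ^ a)) & (((c & c) ^ a) & ((c & c) ^ a)))
8. [absorb_or ←] a  →  (a | (a & 0));  E1 = ((((c & c) ^ (a | (a & 0))) & ((c & c) ^ a)) & (((c & c) ^ a) & ((c & c) ^ a)))
9. [or_false ←] c  →  (c | 0);  E1 = ((((c & c) ^ (a | (a & 0))) & ((c & (c | 0)) ^ a)) & (((c & c) ^ a) & ((c & c) ^ a)))
10. [absorb_or ←] (a | (a & 0))  →  ((a | (a & 0)) | ((a | (a & 0)) & 1));  this is E2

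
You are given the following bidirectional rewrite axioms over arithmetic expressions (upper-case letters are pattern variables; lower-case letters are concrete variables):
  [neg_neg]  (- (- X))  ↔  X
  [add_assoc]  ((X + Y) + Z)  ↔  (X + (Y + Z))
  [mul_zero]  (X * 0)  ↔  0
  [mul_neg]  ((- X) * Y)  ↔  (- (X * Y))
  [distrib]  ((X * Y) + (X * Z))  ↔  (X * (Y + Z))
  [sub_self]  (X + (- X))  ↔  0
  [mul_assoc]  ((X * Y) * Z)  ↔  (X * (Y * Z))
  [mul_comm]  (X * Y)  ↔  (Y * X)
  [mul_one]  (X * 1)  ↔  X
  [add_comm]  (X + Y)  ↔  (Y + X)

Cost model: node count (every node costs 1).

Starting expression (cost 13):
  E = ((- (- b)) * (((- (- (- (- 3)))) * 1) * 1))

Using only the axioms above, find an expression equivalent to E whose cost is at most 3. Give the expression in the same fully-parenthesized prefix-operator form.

(b * 3)   [cost 3]

(1) (- (- 3))  =[neg_neg →]=  3    ⊢ ((- (- b)) * (((- (- 3)) * 1) * 1))
(2) ((- (- 3)) * 1)  =[mul_one →]=  (- (- 3))    ⊢ ((- (- b)) * ((- (- 3)) * 1))
(3) (- (- 3))  =[neg_neg →]=  3    ⊢ ((- (- b)) * (3 * 1))
(4) (3 * 1)  =[mul_one →]=  3    ⊢ ((- (- b)) * 3)
(5) (- (- b))  =[neg_neg →]=  b    ⊢ cost 3, within 3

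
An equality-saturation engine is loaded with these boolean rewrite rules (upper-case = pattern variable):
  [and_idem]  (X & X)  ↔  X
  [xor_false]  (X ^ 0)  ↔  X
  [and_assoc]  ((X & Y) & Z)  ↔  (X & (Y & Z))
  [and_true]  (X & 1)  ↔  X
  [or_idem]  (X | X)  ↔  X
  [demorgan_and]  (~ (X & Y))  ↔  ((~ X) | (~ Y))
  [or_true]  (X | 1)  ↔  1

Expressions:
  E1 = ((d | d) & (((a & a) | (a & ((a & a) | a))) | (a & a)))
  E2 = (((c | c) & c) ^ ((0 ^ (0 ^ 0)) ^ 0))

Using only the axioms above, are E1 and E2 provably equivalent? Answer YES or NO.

The axioms are sound identities: if E1 ↔* E2 then E1 and E2 evaluate identically under any assignment.
Under a=0, c=1, d=0: E1 evaluates to 0, E2 to 1. Distinct ⇒ no rewrite sequence connects them.

NO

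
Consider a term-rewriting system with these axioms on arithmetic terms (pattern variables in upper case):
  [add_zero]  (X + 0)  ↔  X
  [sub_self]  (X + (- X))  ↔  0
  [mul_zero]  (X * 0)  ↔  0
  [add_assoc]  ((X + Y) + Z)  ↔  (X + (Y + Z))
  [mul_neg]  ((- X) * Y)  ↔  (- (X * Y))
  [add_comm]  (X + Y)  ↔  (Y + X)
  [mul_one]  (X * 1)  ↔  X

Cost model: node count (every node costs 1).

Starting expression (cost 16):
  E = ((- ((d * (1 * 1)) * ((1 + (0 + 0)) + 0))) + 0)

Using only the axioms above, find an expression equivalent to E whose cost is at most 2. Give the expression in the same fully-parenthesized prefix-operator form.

(- d)   [cost 2]

(1) (0 + 0)  =[add_zero →]=  0    ⊢ ((- ((d * (1 * 1)) * ((1 + 0) + 0))) + 0)
(2) (1 + 0)  =[add_zero →]=  1    ⊢ ((- ((d * (1 * 1)) * (1 + 0))) + 0)
(3) (1 + 0)  =[add_zero →]=  1    ⊢ ((- ((d * (1 * 1)) * 1)) + 0)
(4) ((d * (1 * 1)) * 1)  =[mul_one →]=  (d * (1 * 1))    ⊢ ((- (d * (1 * 1))) + 0)
(5) (1 * 1)  =[mul_one →]=  1    ⊢ ((- (d * 1)) + 0)
(6) (d * 1)  =[mul_one →]=  d    ⊢ ((- d) + 0)
(7) ((- d) + 0)  =[add_zero →]=  (- d)    ⊢ cost 2, within 2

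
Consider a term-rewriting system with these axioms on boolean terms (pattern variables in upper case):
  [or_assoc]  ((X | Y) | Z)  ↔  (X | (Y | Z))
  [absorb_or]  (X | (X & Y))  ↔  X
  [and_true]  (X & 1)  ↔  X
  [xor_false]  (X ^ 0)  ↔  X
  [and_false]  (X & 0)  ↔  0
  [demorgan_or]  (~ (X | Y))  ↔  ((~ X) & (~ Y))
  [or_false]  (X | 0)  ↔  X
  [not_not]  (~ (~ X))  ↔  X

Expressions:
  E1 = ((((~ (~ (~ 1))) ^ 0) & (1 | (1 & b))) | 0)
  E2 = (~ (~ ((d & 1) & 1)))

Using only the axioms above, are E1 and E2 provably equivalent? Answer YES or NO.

NO

Every axiom is a valid identity, so a rewrite proof would force E1 and E2 to agree under every assignment.
At b=0, d=1: E1 = 0 but E2 = 1; they differ, so no derivation exists.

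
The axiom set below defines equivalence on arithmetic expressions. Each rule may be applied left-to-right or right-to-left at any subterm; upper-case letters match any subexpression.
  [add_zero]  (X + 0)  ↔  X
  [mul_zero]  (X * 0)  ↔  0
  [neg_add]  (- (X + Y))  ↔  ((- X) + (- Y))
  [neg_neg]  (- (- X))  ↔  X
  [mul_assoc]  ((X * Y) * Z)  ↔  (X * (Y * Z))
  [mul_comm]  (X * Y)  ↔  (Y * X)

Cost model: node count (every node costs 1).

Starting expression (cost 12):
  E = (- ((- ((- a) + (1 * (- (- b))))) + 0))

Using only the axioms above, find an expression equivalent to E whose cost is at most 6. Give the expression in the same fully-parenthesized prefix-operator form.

((- a) + (1 * b))   [cost 6]

1. [neg_neg →] (- (- b))  →  b;  E = (- ((- ((- a) + (1 * b))) + 0))
2. [add_zero →] ((- ((- a) + (1 * b))) + 0)  →  (- ((- a) + (1 * b)));  E = (- (- ((- a) + (1 * b))))
3. [neg_neg →] (- (- ((- a) + (1 * b))))  →  ((- a) + (1 * b));  cost 6 ≤ 6, done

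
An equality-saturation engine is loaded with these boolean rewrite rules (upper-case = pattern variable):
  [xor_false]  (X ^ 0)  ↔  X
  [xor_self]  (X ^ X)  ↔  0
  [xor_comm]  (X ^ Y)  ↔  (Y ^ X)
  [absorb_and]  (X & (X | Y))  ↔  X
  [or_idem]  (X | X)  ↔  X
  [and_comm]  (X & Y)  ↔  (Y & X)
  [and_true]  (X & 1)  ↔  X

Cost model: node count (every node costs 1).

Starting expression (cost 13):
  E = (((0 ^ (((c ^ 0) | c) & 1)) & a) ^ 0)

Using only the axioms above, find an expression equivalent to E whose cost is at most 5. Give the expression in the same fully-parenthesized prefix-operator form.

(1) (((c ^ 0) | c) & 1)  =[and_true →]=  ((c ^ 0) | c)    ⊢ (((0 ^ ((c ^ 0) | c)) & a) ^ 0)
(2) (((0 ^ ((c ^ 0) | c)) & a) ^ 0)  =[xor_false →]=  ((0 ^ ((c ^ 0) | c)) & a)
(3) (c ^ 0)  =[xor_false →]=  c    ⊢ ((0 ^ (c | c)) & a)
(4) (c | c)  =[or_idem →]=  c    ⊢ cost 5, within 5

((0 ^ c) & a)   [cost 5]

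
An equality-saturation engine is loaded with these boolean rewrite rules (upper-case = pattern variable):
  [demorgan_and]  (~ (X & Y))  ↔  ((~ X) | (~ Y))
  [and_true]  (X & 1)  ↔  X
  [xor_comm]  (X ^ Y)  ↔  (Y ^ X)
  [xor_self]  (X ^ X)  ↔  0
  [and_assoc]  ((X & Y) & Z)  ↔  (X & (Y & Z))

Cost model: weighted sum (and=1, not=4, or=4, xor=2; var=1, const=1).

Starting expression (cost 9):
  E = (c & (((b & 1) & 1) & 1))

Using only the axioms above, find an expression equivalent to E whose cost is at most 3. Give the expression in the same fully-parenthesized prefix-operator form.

(c & b)   [cost 3]

(1) (b & 1)  =[and_true →]=  b    ⊢ (c & ((b & 1) & 1))
(2) ((b & 1) & 1)  =[and_true →]=  (b & 1)    ⊢ (c & (b & 1))
(3) (b & 1)  =[and_true →]=  b    ⊢ cost 3, within 3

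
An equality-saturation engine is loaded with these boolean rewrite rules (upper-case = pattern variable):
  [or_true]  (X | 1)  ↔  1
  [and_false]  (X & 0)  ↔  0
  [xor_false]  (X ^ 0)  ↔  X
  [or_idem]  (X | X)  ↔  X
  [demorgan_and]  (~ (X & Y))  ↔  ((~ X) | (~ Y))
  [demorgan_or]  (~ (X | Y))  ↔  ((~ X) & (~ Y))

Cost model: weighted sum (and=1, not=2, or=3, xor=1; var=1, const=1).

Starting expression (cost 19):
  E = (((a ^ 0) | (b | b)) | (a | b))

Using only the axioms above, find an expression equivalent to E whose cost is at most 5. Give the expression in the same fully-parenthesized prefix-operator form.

(a | b)   [cost 5]

step 1: xor_false (→) rewrites (a ^ 0) into a, now ((a | (b | b)) | (a | b))
step 2: or_idem (→) rewrites (b | b) into b, now ((a | b) | (a | b))
step 3: or_idem (→) rewrites ((a | b) | (a | b)) into (a | b), reaching cost 5 (bound 5)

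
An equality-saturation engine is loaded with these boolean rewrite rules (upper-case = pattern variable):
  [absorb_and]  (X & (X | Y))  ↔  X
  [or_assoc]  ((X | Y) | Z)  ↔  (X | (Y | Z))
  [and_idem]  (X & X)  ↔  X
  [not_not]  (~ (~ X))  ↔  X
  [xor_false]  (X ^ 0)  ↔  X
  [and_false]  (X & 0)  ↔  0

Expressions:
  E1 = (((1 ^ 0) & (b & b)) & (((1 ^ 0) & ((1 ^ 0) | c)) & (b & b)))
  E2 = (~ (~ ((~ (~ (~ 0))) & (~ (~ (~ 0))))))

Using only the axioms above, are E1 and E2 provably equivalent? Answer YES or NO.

NO

The axioms are sound identities: if E1 ↔* E2 then E1 and E2 evaluate identically under any assignment.
Under b=0, c=0: E1 evaluates to 0, E2 to 1. Distinct ⇒ no rewrite sequence connects them.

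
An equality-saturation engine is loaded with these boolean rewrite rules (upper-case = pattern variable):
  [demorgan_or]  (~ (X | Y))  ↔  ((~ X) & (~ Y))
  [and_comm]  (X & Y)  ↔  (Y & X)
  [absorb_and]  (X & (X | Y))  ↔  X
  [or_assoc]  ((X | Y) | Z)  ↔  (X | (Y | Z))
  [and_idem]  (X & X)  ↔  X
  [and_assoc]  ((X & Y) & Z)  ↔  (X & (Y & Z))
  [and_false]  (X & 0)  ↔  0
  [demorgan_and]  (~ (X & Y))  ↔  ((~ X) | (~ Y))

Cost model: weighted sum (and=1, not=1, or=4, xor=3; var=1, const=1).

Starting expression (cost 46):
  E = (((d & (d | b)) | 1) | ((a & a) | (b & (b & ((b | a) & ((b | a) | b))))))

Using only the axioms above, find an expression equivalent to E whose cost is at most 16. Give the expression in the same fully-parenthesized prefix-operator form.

((d | 1) | (a | b))   [cost 16]

step 1: absorb_and (→) rewrites ((b | a) & ((b | a) | b)) into (b | a), now (((d & (d | b)) | 1) | ((a & a) | (b & (b & (b | a)))))
step 2: absorb_and (→) rewrites (b & (b | a)) into b, now (((d & (d | b)) | 1) | ((a & a) | (b & b)))
step 3: absorb_and (→) rewrites (d & (d | b)) into d, now ((d | 1) | ((a & a) | (b & b)))
step 4: and_idem (→) rewrites (b & b) into b, now ((d | 1) | ((a & a) | b))
step 5: and_idem (→) rewrites (a & a) into a, reaching cost 16 (bound 16)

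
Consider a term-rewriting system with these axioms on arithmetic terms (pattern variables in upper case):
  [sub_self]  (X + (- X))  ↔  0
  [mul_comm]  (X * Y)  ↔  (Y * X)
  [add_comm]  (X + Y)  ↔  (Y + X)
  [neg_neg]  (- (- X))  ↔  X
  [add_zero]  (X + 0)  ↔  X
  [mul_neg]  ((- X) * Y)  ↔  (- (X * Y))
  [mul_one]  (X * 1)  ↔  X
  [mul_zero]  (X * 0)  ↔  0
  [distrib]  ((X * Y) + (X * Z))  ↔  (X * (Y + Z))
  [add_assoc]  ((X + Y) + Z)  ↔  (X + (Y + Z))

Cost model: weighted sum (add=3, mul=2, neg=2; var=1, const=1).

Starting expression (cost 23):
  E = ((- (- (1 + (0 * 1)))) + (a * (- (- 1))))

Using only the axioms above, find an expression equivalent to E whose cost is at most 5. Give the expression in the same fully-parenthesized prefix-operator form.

(1 + a)   [cost 5]

1. [neg_neg →] (- (- (1 + (0 * 1))))  →  (1 + (0 * 1));  E = ((1 + (0 * 1)) + (a * (- (- 1))))
2. [mul_one →] (0 * 1)  →  0;  E = ((1 + 0) + (a * (- (- 1))))
3. [add_zero →] (1 + 0)  →  1;  E = (1 + (a * (- (- 1))))
4. [neg_neg →] (- (- 1))  →  1;  E = (1 + (a * 1))
5. [mul_one →] (a * 1)  →  a;  cost 5 ≤ 5, done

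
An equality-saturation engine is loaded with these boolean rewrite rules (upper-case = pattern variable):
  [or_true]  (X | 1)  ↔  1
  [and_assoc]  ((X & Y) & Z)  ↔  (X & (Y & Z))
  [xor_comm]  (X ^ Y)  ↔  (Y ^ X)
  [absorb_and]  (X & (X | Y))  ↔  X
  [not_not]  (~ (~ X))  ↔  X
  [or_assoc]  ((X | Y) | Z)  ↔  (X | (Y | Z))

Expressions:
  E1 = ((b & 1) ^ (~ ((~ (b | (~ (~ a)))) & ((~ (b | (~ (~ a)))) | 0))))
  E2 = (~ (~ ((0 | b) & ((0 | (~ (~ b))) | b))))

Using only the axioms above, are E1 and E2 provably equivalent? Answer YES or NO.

All listed rules preserve value, hence provable equivalence implies equal values everywhere; look for a separating assignment.
a=0, b=1 gives E1 ↦ 0, E2 ↦ 1; values differ ⇒ not provably equivalent.

NO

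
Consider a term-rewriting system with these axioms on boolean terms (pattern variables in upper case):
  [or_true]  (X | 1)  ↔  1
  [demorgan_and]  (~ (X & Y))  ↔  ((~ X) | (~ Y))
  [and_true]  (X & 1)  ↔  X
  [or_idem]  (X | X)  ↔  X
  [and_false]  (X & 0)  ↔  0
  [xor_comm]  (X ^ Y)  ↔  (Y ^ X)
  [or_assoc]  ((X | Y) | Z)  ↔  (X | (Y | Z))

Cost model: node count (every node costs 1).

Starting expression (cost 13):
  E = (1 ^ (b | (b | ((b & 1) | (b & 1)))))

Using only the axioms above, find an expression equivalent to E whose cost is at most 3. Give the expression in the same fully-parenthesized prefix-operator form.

1. [or_idem →] ((b & 1) | (b & 1))  →  (b & 1);  E = (1 ^ (b | (b | (b & 1))))
2. [and_true →] (b & 1)  →  b;  E = (1 ^ (b | (b | b)))
3. [or_idem →] (b | b)  →  b;  E = (1 ^ (b | b))
4. [xor_comm →] (1 ^ (b | b))  →  ((b | b) ^ 1)
5. [or_idem →] (b | b)  →  b;  cost 3 ≤ 3, done

(b ^ 1)   [cost 3]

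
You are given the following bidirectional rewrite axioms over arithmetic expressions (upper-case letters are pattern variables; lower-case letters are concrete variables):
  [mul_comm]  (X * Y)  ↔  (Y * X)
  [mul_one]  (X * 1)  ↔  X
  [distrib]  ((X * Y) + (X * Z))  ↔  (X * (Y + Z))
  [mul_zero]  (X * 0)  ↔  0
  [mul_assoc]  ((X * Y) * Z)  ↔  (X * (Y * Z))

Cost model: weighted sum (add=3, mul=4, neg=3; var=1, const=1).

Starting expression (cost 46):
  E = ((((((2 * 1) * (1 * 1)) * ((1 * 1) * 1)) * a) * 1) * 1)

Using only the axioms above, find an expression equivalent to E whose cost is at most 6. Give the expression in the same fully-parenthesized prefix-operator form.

step 1: mul_one (→) rewrites (((((2 * 1) * (1 * 1)) * ((1 * 1) * 1)) * a) * 1) into ((((2 * 1) * (1 * 1)) * ((1 * 1) * 1)) * a), now (((((2 * 1) * (1 * 1)) * ((1 * 1) * 1)) * a) * 1)
step 2: mul_one (→) rewrites (((((2 * 1) * (1 * 1)) * ((1 * 1) * 1)) * a) * 1) into ((((2 * 1) * (1 * 1)) * ((1 * 1) * 1)) * a)
step 3: mul_one (→) rewrites (1 * 1) into 1, now ((((2 * 1) * 1) * ((1 * 1) * 1)) * a)
step 4: mul_one (→) rewrites (1 * 1) into 1, now ((((2 * 1) * 1) * (1 * 1)) * a)
step 5: mul_one (→) rewrites (2 * 1) into 2, now (((2 * 1) * (1 * 1)) * a)
step 6: mul_one (→) rewrites (1 * 1) into 1, now (((2 * 1) * 1) * a)
step 7: mul_one (→) rewrites (2 * 1) into 2, now ((2 * 1) * a)
step 8: mul_one (→) rewrites (2 * 1) into 2, reaching cost 6 (bound 6)

(2 * a)   [cost 6]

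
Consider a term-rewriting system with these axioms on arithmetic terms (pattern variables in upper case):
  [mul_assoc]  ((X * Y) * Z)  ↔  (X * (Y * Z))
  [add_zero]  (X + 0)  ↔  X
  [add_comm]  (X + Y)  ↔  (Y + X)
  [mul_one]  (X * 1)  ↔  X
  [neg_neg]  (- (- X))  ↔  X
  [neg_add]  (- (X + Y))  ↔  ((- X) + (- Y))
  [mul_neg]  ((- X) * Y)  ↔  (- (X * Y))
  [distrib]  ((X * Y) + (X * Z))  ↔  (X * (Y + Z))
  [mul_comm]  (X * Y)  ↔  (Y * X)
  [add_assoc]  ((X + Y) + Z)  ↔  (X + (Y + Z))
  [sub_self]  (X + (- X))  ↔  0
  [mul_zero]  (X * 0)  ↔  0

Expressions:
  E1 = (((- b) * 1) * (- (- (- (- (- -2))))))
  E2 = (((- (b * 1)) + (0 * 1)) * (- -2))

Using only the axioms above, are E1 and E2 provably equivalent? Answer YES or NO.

YES

1. [neg_neg →] (- (- (- -2)))  →  (- -2);  E1 = (((- b) * 1) * (- (- (- -2))))
2. [mul_one →] ((- b) * 1)  →  (- b);  E1 = ((- b) * (- (- (- -2))))
3. [neg_neg →] (- (- -2))  →  -2;  E1 = ((- b) * (- -2))
4. [add_zero ←] (- b)  →  ((- b) + 0);  E1 = (((- b) + 0) * (- -2))
5. [mul_one ←] 0  →  (0 * 1);  E1 = (((- b) + (0 * 1)) * (- -2))
6. [mul_one ←] b  →  (b * 1);  this is E2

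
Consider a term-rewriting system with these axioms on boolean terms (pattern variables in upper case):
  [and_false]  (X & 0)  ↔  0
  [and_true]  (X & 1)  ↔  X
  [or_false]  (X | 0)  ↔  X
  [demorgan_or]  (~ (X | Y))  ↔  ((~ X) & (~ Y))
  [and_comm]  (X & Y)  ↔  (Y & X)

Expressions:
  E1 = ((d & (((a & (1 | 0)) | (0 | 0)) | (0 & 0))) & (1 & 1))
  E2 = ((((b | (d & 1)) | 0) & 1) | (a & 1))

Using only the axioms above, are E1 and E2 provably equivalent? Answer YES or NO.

NO

The axioms are sound identities: if E1 ↔* E2 then E1 and E2 evaluate identically under any assignment.
Under a=0, b=0, d=1: E1 evaluates to 0, E2 to 1. Distinct ⇒ no rewrite sequence connects them.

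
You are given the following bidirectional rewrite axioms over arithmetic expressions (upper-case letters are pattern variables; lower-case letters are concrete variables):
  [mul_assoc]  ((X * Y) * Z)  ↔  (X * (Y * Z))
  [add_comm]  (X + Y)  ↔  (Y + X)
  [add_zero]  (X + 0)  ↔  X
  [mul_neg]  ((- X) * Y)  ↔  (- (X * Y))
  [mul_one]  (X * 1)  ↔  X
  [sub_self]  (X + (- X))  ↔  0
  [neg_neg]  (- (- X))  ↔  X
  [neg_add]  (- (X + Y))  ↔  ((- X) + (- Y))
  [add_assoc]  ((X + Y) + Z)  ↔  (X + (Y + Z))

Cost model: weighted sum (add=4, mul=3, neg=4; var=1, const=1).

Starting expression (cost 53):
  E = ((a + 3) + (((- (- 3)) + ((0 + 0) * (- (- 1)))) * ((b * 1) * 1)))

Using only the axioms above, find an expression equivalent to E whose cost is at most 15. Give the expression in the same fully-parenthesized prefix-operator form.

((a + 3) + (3 * b))   [cost 15]

step 1: neg_neg (→) rewrites (- (- 1)) into 1, now ((a + 3) + (((- (- 3)) + ((0 + 0) * 1)) * ((b * 1) * 1)))
step 2: mul_one (→) rewrites ((b * 1) * 1) into (b * 1), now ((a + 3) + (((- (- 3)) + ((0 + 0) * 1)) * (b * 1)))
step 3: mul_one (→) rewrites (b * 1) into b, now ((a + 3) + (((- (- 3)) + ((0 + 0) * 1)) * b))
step 4: neg_neg (→) rewrites (- (- 3)) into 3, now ((a + 3) + ((3 + ((0 + 0) * 1)) * b))
step 5: add_zero (→) rewrites (0 + 0) into 0, now ((a + 3) + ((3 + (0 * 1)) * b))
step 6: mul_one (→) rewrites (0 * 1) into 0, now ((a + 3) + ((3 + 0) * b))
step 7: add_zero (→) rewrites (3 + 0) into 3, reaching cost 15 (bound 15)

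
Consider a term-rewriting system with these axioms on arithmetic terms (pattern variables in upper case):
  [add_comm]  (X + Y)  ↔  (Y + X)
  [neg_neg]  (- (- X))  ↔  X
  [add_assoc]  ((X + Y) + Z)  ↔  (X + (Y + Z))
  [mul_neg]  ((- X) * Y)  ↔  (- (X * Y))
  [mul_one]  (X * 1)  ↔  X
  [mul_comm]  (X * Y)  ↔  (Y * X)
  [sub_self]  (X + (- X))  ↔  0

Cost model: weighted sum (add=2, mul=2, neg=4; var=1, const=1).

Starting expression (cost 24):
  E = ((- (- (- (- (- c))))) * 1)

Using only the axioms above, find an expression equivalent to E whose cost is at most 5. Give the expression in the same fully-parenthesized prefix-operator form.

1. [mul_one →] ((- (- (- (- (- c))))) * 1)  →  (- (- (- (- (- c)))))
2. [neg_neg →] (- (- (- (- c))))  →  (- (- c));  E = (- (- (- c)))
3. [neg_neg →] (- (- c))  →  c;  cost 5 ≤ 5, done

(- c)   [cost 5]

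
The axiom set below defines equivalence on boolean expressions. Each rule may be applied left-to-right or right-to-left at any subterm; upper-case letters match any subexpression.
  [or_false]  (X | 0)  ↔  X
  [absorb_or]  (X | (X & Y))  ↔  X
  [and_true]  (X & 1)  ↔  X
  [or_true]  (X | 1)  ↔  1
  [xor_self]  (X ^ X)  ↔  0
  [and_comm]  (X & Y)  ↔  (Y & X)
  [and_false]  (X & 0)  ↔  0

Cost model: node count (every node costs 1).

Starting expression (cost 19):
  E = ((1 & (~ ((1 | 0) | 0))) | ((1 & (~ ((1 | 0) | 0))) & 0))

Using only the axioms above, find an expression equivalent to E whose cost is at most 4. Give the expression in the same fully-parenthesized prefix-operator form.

1. [absorb_or →] ((1 & (~ ((1 | 0) | 0))) | ((1 & (~ ((1 | 0) | 0))) & 0))  →  (1 & (~ ((1 | 0) | 0)))
2. [or_false →] (1 | 0)  →  1;  E = (1 & (~ (1 | 0)))
3. [or_false →] (1 | 0)  →  1;  cost 4 ≤ 4, done

(1 & (~ 1))   [cost 4]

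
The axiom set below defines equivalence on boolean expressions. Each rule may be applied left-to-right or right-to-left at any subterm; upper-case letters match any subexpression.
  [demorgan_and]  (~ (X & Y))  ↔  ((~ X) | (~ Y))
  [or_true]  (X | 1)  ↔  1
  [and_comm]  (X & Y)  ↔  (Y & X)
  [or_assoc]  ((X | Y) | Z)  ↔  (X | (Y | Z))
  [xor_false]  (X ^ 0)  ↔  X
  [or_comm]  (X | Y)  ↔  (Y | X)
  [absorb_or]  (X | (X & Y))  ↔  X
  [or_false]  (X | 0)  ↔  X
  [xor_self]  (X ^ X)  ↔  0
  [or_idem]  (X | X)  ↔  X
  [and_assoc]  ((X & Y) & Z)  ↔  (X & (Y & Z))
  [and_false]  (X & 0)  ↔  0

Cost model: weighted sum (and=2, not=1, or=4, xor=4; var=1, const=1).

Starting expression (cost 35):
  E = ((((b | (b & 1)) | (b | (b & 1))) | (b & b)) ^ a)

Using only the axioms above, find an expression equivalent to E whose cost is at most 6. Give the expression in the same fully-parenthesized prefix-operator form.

1. [or_idem →] ((b | (b & 1)) | (b | (b & 1)))  →  (b | (b & 1));  E = (((b | (b & 1)) | (b & b)) ^ a)
2. [absorb_or →] (b | (b & 1))  →  b;  E = ((b | (b & b)) ^ a)
3. [absorb_or →] (b | (b & b))  →  b;  cost 6 ≤ 6, done

(b ^ a)   [cost 6]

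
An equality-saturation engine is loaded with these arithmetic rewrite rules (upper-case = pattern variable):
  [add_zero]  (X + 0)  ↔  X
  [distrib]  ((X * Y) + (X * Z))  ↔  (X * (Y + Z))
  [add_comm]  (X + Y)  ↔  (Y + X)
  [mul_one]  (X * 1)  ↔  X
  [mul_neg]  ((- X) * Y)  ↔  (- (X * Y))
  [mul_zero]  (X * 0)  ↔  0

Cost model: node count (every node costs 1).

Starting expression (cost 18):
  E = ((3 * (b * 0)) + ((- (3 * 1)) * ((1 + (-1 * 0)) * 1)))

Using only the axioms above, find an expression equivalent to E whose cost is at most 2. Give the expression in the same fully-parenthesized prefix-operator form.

(- 3)   [cost 2]

(1) (-1 * 0)  =[mul_zero →]=  0    ⊢ ((3 * (b * 0)) + ((- (3 * 1)) * ((1 + 0) * 1)))
(2) (3 * 1)  =[mul_one →]=  3    ⊢ ((3 * (b * 0)) + ((- 3) * ((1 + 0) * 1)))
(3) (1 + 0)  =[add_zero →]=  1    ⊢ ((3 * (b * 0)) + ((- 3) * (1 * 1)))
(4) ((3 * (b * 0)) + ((- 3) * (1 * 1)))  =[add_comm →]=  (((- 3) * (1 * 1)) + (3 * (b * 0)))
(5) ((- 3) * (1 * 1))  =[mul_neg →]=  (- (3 * (1 * 1)))    ⊢ ((- (3 * (1 * 1))) + (3 * (b * 0)))
(6) (b * 0)  =[mul_zero →]=  0    ⊢ ((- (3 * (1 * 1))) + (3 * 0))
(7) (1 * 1)  =[mul_one →]=  1    ⊢ ((- (3 * 1)) + (3 * 0))
(8) (3 * 0)  =[mul_zero →]=  0    ⊢ ((- (3 * 1)) + 0)
(9) ((- (3 * 1)) + 0)  =[add_zero →]=  (- (3 * 1))
(10) (3 * 1)  =[mul_one →]=  3    ⊢ cost 2, within 2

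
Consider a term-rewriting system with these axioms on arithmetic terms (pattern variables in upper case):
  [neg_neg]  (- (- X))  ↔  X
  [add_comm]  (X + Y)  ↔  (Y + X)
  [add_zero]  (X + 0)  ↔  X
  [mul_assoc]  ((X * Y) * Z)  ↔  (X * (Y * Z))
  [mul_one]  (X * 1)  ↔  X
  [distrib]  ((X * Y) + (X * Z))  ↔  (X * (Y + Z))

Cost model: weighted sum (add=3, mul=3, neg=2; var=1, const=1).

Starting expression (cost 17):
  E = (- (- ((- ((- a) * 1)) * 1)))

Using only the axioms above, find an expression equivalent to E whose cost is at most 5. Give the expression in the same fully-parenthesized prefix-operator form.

(- (- a))   [cost 5]

step 1: mul_one (→) rewrites ((- ((- a) * 1)) * 1) into (- ((- a) * 1)), now (- (- (- ((- a) * 1))))
step 2: mul_one (→) rewrites ((- a) * 1) into (- a), now (- (- (- (- a))))
step 3: neg_neg (→) rewrites (- (- (- (- a)))) into (- (- a)), reaching cost 5 (bound 5)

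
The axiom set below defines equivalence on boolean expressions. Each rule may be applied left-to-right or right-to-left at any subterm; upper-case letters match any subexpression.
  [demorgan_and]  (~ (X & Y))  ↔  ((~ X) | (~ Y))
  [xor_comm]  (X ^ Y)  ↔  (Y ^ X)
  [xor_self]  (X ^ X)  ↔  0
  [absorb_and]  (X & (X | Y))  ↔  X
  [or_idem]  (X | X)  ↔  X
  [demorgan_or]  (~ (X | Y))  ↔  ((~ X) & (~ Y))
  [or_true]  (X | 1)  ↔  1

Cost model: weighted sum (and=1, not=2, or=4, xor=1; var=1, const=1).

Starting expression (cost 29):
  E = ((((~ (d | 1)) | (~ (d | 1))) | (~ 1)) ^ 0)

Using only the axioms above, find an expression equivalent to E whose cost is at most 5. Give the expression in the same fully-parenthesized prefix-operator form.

1. [or_idem →] ((~ (d | 1)) | (~ (d | 1)))  →  (~ (d | 1));  E = (((~ (d | 1)) | (~ 1)) ^ 0)
2. [or_true →] (d | 1)  →  1;  E = (((~ 1) | (~ 1)) ^ 0)
3. [or_idem →] ((~ 1) | (~ 1))  →  (~ 1);  cost 5 ≤ 5, done

((~ 1) ^ 0)   [cost 5]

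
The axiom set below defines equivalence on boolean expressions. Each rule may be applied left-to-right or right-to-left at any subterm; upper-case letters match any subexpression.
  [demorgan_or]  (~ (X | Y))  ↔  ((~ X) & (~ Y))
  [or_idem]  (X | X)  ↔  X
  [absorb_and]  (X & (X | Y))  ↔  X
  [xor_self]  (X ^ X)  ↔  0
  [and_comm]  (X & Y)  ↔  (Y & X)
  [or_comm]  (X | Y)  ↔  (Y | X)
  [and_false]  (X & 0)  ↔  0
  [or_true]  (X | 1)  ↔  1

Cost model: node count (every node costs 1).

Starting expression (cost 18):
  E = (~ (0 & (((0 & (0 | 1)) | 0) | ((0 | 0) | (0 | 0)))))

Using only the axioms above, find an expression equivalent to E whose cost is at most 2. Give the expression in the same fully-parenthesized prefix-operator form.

1. [absorb_and →] (0 & (0 | 1))  →  0;  E = (~ (0 & ((0 | 0) | ((0 | 0) | (0 | 0)))))
2. [or_idem →] ((0 | 0) | (0 | 0))  →  (0 | 0);  E = (~ (0 & ((0 | 0) | (0 | 0))))
3. [or_idem →] ((0 | 0) | (0 | 0))  →  (0 | 0);  E = (~ (0 & (0 | 0)))
4. [absorb_and →] (0 & (0 | 0))  →  0;  cost 2 ≤ 2, done

(~ 0)   [cost 2]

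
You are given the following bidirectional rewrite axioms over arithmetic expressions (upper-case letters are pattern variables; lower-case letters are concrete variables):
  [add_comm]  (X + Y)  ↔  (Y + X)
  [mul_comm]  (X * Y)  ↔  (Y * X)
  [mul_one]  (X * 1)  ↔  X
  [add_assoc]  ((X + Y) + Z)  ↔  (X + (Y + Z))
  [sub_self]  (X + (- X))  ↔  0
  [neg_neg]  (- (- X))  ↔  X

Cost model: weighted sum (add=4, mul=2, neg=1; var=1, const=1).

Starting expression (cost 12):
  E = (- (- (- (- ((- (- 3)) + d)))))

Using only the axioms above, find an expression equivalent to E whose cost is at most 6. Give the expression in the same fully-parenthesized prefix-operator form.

(1) (- (- ((- (- 3)) + d)))  =[neg_neg →]=  ((- (- 3)) + d)    ⊢ (- (- ((- (- 3)) + d)))
(2) (- (- 3))  =[neg_neg →]=  3    ⊢ (- (- (3 + d)))
(3) (- (- (3 + d)))  =[neg_neg →]=  (3 + d)    ⊢ cost 6, within 6

(3 + d)   [cost 6]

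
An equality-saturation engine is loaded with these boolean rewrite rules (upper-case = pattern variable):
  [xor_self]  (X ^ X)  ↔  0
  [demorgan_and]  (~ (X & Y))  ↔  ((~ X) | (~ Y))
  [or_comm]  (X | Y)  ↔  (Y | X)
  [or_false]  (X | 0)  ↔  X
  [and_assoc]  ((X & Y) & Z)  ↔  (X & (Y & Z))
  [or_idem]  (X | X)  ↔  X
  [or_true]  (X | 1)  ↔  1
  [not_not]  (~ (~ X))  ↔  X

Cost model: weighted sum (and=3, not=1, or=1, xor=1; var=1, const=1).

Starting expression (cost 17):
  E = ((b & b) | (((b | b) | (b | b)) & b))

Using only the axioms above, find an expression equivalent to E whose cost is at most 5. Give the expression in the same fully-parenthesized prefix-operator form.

(b & b)   [cost 5]

(1) ((b | b) | (b | b))  =[or_idem →]=  (b | b)    ⊢ ((b & b) | ((b | b) & b))
(2) (b | b)  =[or_idem →]=  b    ⊢ ((b & b) | (b & b))
(3) ((b & b) | (b & b))  =[or_idem →]=  (b & b)    ⊢ cost 5, within 5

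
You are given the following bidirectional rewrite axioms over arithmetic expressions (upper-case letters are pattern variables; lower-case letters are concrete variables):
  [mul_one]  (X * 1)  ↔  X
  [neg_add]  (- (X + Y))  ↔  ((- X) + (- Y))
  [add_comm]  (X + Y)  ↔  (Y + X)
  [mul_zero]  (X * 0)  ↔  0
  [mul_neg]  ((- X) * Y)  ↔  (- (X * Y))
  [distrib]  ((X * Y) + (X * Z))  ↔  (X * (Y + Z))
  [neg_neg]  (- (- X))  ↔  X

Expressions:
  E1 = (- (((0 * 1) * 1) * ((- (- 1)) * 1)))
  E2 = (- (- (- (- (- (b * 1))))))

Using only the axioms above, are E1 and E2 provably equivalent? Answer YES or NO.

NO

The axioms are sound identities: if E1 ↔* E2 then E1 and E2 evaluate identically under any assignment.
Under b=1: E1 evaluates to 0, E2 to -1. Distinct ⇒ no rewrite sequence connects them.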